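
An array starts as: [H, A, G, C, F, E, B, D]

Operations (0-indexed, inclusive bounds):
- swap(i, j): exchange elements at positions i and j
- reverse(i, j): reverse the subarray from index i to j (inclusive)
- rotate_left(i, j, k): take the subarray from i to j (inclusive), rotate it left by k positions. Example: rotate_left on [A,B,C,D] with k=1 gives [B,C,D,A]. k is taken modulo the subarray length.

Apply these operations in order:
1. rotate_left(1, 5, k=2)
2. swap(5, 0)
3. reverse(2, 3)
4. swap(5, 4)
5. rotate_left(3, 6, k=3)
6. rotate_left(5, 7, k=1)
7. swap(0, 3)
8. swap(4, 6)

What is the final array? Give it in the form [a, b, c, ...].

After 1 (rotate_left(1, 5, k=2)): [H, C, F, E, A, G, B, D]
After 2 (swap(5, 0)): [G, C, F, E, A, H, B, D]
After 3 (reverse(2, 3)): [G, C, E, F, A, H, B, D]
After 4 (swap(5, 4)): [G, C, E, F, H, A, B, D]
After 5 (rotate_left(3, 6, k=3)): [G, C, E, B, F, H, A, D]
After 6 (rotate_left(5, 7, k=1)): [G, C, E, B, F, A, D, H]
After 7 (swap(0, 3)): [B, C, E, G, F, A, D, H]
After 8 (swap(4, 6)): [B, C, E, G, D, A, F, H]

Answer: [B, C, E, G, D, A, F, H]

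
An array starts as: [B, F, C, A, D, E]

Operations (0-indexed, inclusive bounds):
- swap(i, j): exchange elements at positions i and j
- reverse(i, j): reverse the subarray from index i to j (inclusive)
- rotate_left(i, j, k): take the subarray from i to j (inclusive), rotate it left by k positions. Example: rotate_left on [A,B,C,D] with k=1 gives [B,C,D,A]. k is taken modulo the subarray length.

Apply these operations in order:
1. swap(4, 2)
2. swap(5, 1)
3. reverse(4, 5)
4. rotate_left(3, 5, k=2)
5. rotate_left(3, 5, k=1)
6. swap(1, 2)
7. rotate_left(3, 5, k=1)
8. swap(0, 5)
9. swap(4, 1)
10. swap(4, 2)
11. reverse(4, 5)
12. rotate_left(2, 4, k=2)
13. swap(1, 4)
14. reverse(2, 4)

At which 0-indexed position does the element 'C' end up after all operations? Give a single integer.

After 1 (swap(4, 2)): [B, F, D, A, C, E]
After 2 (swap(5, 1)): [B, E, D, A, C, F]
After 3 (reverse(4, 5)): [B, E, D, A, F, C]
After 4 (rotate_left(3, 5, k=2)): [B, E, D, C, A, F]
After 5 (rotate_left(3, 5, k=1)): [B, E, D, A, F, C]
After 6 (swap(1, 2)): [B, D, E, A, F, C]
After 7 (rotate_left(3, 5, k=1)): [B, D, E, F, C, A]
After 8 (swap(0, 5)): [A, D, E, F, C, B]
After 9 (swap(4, 1)): [A, C, E, F, D, B]
After 10 (swap(4, 2)): [A, C, D, F, E, B]
After 11 (reverse(4, 5)): [A, C, D, F, B, E]
After 12 (rotate_left(2, 4, k=2)): [A, C, B, D, F, E]
After 13 (swap(1, 4)): [A, F, B, D, C, E]
After 14 (reverse(2, 4)): [A, F, C, D, B, E]

Answer: 2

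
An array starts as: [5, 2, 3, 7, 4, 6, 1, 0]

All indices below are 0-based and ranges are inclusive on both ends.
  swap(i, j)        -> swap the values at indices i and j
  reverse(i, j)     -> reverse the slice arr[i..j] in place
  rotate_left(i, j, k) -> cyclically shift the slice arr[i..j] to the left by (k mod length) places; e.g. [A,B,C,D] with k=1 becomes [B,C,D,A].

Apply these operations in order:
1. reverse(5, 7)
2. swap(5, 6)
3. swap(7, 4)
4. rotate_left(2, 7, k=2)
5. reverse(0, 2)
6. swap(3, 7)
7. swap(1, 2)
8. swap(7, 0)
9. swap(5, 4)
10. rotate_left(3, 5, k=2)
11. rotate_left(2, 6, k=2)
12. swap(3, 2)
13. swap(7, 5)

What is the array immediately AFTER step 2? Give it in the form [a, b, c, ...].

After 1 (reverse(5, 7)): [5, 2, 3, 7, 4, 0, 1, 6]
After 2 (swap(5, 6)): [5, 2, 3, 7, 4, 1, 0, 6]

Answer: [5, 2, 3, 7, 4, 1, 0, 6]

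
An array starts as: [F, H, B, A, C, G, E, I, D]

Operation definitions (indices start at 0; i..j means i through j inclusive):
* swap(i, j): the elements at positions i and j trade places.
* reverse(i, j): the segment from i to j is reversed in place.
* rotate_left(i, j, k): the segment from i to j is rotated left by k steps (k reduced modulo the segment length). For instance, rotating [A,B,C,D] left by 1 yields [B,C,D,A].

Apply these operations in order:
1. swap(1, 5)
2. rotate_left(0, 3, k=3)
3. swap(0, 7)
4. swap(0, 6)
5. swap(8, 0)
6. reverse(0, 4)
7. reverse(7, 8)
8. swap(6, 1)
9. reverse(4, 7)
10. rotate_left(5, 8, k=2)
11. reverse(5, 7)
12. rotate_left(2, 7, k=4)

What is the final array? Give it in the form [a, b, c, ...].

After 1 (swap(1, 5)): [F, G, B, A, C, H, E, I, D]
After 2 (rotate_left(0, 3, k=3)): [A, F, G, B, C, H, E, I, D]
After 3 (swap(0, 7)): [I, F, G, B, C, H, E, A, D]
After 4 (swap(0, 6)): [E, F, G, B, C, H, I, A, D]
After 5 (swap(8, 0)): [D, F, G, B, C, H, I, A, E]
After 6 (reverse(0, 4)): [C, B, G, F, D, H, I, A, E]
After 7 (reverse(7, 8)): [C, B, G, F, D, H, I, E, A]
After 8 (swap(6, 1)): [C, I, G, F, D, H, B, E, A]
After 9 (reverse(4, 7)): [C, I, G, F, E, B, H, D, A]
After 10 (rotate_left(5, 8, k=2)): [C, I, G, F, E, D, A, B, H]
After 11 (reverse(5, 7)): [C, I, G, F, E, B, A, D, H]
After 12 (rotate_left(2, 7, k=4)): [C, I, A, D, G, F, E, B, H]

Answer: [C, I, A, D, G, F, E, B, H]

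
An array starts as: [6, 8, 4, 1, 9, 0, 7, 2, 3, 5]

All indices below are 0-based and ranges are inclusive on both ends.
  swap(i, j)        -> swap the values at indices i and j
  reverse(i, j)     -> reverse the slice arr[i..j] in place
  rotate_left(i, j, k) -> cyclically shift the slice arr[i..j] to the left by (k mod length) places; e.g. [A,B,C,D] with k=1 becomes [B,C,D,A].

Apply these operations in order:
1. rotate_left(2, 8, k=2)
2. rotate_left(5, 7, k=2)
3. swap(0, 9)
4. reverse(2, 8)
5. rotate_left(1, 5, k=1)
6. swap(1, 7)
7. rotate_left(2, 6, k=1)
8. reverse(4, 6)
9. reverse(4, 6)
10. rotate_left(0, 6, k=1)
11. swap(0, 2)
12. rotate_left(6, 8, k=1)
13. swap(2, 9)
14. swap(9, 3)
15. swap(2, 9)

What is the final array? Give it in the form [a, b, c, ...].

Answer: [4, 2, 8, 0, 7, 3, 1, 9, 5, 6]

Derivation:
After 1 (rotate_left(2, 8, k=2)): [6, 8, 9, 0, 7, 2, 3, 4, 1, 5]
After 2 (rotate_left(5, 7, k=2)): [6, 8, 9, 0, 7, 4, 2, 3, 1, 5]
After 3 (swap(0, 9)): [5, 8, 9, 0, 7, 4, 2, 3, 1, 6]
After 4 (reverse(2, 8)): [5, 8, 1, 3, 2, 4, 7, 0, 9, 6]
After 5 (rotate_left(1, 5, k=1)): [5, 1, 3, 2, 4, 8, 7, 0, 9, 6]
After 6 (swap(1, 7)): [5, 0, 3, 2, 4, 8, 7, 1, 9, 6]
After 7 (rotate_left(2, 6, k=1)): [5, 0, 2, 4, 8, 7, 3, 1, 9, 6]
After 8 (reverse(4, 6)): [5, 0, 2, 4, 3, 7, 8, 1, 9, 6]
After 9 (reverse(4, 6)): [5, 0, 2, 4, 8, 7, 3, 1, 9, 6]
After 10 (rotate_left(0, 6, k=1)): [0, 2, 4, 8, 7, 3, 5, 1, 9, 6]
After 11 (swap(0, 2)): [4, 2, 0, 8, 7, 3, 5, 1, 9, 6]
After 12 (rotate_left(6, 8, k=1)): [4, 2, 0, 8, 7, 3, 1, 9, 5, 6]
After 13 (swap(2, 9)): [4, 2, 6, 8, 7, 3, 1, 9, 5, 0]
After 14 (swap(9, 3)): [4, 2, 6, 0, 7, 3, 1, 9, 5, 8]
After 15 (swap(2, 9)): [4, 2, 8, 0, 7, 3, 1, 9, 5, 6]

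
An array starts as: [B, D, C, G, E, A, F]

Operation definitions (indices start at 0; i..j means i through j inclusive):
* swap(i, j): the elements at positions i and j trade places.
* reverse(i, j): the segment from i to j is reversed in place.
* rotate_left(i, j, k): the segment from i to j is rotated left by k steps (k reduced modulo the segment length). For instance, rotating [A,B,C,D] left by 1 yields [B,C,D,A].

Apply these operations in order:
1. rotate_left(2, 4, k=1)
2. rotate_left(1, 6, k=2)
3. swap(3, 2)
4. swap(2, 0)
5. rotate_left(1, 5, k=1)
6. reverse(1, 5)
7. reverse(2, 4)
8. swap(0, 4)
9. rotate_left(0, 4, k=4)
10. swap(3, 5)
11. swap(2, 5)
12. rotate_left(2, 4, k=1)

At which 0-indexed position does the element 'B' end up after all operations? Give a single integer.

Answer: 2

Derivation:
After 1 (rotate_left(2, 4, k=1)): [B, D, G, E, C, A, F]
After 2 (rotate_left(1, 6, k=2)): [B, E, C, A, F, D, G]
After 3 (swap(3, 2)): [B, E, A, C, F, D, G]
After 4 (swap(2, 0)): [A, E, B, C, F, D, G]
After 5 (rotate_left(1, 5, k=1)): [A, B, C, F, D, E, G]
After 6 (reverse(1, 5)): [A, E, D, F, C, B, G]
After 7 (reverse(2, 4)): [A, E, C, F, D, B, G]
After 8 (swap(0, 4)): [D, E, C, F, A, B, G]
After 9 (rotate_left(0, 4, k=4)): [A, D, E, C, F, B, G]
After 10 (swap(3, 5)): [A, D, E, B, F, C, G]
After 11 (swap(2, 5)): [A, D, C, B, F, E, G]
After 12 (rotate_left(2, 4, k=1)): [A, D, B, F, C, E, G]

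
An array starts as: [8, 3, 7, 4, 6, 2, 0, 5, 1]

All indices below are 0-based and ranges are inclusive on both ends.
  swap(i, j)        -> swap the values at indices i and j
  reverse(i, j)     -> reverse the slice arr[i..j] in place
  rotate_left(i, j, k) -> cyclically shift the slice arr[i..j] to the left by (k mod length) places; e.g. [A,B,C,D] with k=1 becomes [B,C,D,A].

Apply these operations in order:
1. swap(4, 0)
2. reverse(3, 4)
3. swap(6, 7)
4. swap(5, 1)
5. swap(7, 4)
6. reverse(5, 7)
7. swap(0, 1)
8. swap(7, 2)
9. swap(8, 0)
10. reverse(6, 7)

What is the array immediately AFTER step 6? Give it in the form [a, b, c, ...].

After 1 (swap(4, 0)): [6, 3, 7, 4, 8, 2, 0, 5, 1]
After 2 (reverse(3, 4)): [6, 3, 7, 8, 4, 2, 0, 5, 1]
After 3 (swap(6, 7)): [6, 3, 7, 8, 4, 2, 5, 0, 1]
After 4 (swap(5, 1)): [6, 2, 7, 8, 4, 3, 5, 0, 1]
After 5 (swap(7, 4)): [6, 2, 7, 8, 0, 3, 5, 4, 1]
After 6 (reverse(5, 7)): [6, 2, 7, 8, 0, 4, 5, 3, 1]

Answer: [6, 2, 7, 8, 0, 4, 5, 3, 1]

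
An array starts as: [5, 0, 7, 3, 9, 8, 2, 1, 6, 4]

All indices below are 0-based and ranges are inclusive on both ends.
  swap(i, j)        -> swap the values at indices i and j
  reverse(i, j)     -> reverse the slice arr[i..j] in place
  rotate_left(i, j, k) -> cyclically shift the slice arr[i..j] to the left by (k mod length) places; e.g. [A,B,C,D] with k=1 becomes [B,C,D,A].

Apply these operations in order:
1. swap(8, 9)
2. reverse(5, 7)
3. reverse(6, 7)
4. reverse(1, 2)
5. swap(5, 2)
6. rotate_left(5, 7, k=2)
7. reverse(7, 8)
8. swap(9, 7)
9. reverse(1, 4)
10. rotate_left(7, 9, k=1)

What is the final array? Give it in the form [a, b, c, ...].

After 1 (swap(8, 9)): [5, 0, 7, 3, 9, 8, 2, 1, 4, 6]
After 2 (reverse(5, 7)): [5, 0, 7, 3, 9, 1, 2, 8, 4, 6]
After 3 (reverse(6, 7)): [5, 0, 7, 3, 9, 1, 8, 2, 4, 6]
After 4 (reverse(1, 2)): [5, 7, 0, 3, 9, 1, 8, 2, 4, 6]
After 5 (swap(5, 2)): [5, 7, 1, 3, 9, 0, 8, 2, 4, 6]
After 6 (rotate_left(5, 7, k=2)): [5, 7, 1, 3, 9, 2, 0, 8, 4, 6]
After 7 (reverse(7, 8)): [5, 7, 1, 3, 9, 2, 0, 4, 8, 6]
After 8 (swap(9, 7)): [5, 7, 1, 3, 9, 2, 0, 6, 8, 4]
After 9 (reverse(1, 4)): [5, 9, 3, 1, 7, 2, 0, 6, 8, 4]
After 10 (rotate_left(7, 9, k=1)): [5, 9, 3, 1, 7, 2, 0, 8, 4, 6]

Answer: [5, 9, 3, 1, 7, 2, 0, 8, 4, 6]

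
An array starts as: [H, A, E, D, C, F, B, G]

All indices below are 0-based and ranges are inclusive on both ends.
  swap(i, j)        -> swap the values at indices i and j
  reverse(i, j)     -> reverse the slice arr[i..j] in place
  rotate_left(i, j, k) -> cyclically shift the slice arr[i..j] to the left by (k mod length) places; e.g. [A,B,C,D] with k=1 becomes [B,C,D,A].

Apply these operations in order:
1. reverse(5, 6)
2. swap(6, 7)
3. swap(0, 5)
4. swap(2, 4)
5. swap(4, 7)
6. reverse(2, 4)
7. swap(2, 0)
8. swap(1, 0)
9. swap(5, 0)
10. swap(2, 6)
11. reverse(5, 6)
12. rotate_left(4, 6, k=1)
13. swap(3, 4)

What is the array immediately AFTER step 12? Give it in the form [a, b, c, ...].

After 1 (reverse(5, 6)): [H, A, E, D, C, B, F, G]
After 2 (swap(6, 7)): [H, A, E, D, C, B, G, F]
After 3 (swap(0, 5)): [B, A, E, D, C, H, G, F]
After 4 (swap(2, 4)): [B, A, C, D, E, H, G, F]
After 5 (swap(4, 7)): [B, A, C, D, F, H, G, E]
After 6 (reverse(2, 4)): [B, A, F, D, C, H, G, E]
After 7 (swap(2, 0)): [F, A, B, D, C, H, G, E]
After 8 (swap(1, 0)): [A, F, B, D, C, H, G, E]
After 9 (swap(5, 0)): [H, F, B, D, C, A, G, E]
After 10 (swap(2, 6)): [H, F, G, D, C, A, B, E]
After 11 (reverse(5, 6)): [H, F, G, D, C, B, A, E]
After 12 (rotate_left(4, 6, k=1)): [H, F, G, D, B, A, C, E]

Answer: [H, F, G, D, B, A, C, E]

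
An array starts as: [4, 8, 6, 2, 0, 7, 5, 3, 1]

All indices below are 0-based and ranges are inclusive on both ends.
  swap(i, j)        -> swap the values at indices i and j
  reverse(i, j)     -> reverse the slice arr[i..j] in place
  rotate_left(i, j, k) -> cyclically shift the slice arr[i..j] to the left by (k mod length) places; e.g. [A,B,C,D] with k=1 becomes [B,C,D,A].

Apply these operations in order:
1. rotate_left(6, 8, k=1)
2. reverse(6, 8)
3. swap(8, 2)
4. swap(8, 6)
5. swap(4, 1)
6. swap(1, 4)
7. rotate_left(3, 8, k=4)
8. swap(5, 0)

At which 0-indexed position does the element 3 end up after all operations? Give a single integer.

Answer: 2

Derivation:
After 1 (rotate_left(6, 8, k=1)): [4, 8, 6, 2, 0, 7, 3, 1, 5]
After 2 (reverse(6, 8)): [4, 8, 6, 2, 0, 7, 5, 1, 3]
After 3 (swap(8, 2)): [4, 8, 3, 2, 0, 7, 5, 1, 6]
After 4 (swap(8, 6)): [4, 8, 3, 2, 0, 7, 6, 1, 5]
After 5 (swap(4, 1)): [4, 0, 3, 2, 8, 7, 6, 1, 5]
After 6 (swap(1, 4)): [4, 8, 3, 2, 0, 7, 6, 1, 5]
After 7 (rotate_left(3, 8, k=4)): [4, 8, 3, 1, 5, 2, 0, 7, 6]
After 8 (swap(5, 0)): [2, 8, 3, 1, 5, 4, 0, 7, 6]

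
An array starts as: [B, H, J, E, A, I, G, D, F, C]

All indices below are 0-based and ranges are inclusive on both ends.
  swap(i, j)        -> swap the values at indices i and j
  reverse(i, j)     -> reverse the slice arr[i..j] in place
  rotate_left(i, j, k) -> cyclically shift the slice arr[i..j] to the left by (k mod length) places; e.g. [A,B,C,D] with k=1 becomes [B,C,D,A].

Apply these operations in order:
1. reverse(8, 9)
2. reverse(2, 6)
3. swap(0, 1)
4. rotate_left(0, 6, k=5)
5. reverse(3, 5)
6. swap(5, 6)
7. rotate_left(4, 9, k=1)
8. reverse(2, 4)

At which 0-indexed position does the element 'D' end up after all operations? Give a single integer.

After 1 (reverse(8, 9)): [B, H, J, E, A, I, G, D, C, F]
After 2 (reverse(2, 6)): [B, H, G, I, A, E, J, D, C, F]
After 3 (swap(0, 1)): [H, B, G, I, A, E, J, D, C, F]
After 4 (rotate_left(0, 6, k=5)): [E, J, H, B, G, I, A, D, C, F]
After 5 (reverse(3, 5)): [E, J, H, I, G, B, A, D, C, F]
After 6 (swap(5, 6)): [E, J, H, I, G, A, B, D, C, F]
After 7 (rotate_left(4, 9, k=1)): [E, J, H, I, A, B, D, C, F, G]
After 8 (reverse(2, 4)): [E, J, A, I, H, B, D, C, F, G]

Answer: 6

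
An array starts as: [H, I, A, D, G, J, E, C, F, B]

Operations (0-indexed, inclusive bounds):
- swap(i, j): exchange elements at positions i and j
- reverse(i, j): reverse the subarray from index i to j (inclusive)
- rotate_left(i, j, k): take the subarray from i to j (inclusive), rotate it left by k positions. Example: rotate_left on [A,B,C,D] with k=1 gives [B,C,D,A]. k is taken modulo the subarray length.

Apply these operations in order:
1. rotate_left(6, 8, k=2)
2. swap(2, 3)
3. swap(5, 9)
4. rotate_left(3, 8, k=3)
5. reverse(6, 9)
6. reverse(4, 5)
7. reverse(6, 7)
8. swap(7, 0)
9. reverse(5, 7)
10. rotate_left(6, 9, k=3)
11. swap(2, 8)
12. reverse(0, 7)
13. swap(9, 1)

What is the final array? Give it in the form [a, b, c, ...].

After 1 (rotate_left(6, 8, k=2)): [H, I, A, D, G, J, F, E, C, B]
After 2 (swap(2, 3)): [H, I, D, A, G, J, F, E, C, B]
After 3 (swap(5, 9)): [H, I, D, A, G, B, F, E, C, J]
After 4 (rotate_left(3, 8, k=3)): [H, I, D, F, E, C, A, G, B, J]
After 5 (reverse(6, 9)): [H, I, D, F, E, C, J, B, G, A]
After 6 (reverse(4, 5)): [H, I, D, F, C, E, J, B, G, A]
After 7 (reverse(6, 7)): [H, I, D, F, C, E, B, J, G, A]
After 8 (swap(7, 0)): [J, I, D, F, C, E, B, H, G, A]
After 9 (reverse(5, 7)): [J, I, D, F, C, H, B, E, G, A]
After 10 (rotate_left(6, 9, k=3)): [J, I, D, F, C, H, A, B, E, G]
After 11 (swap(2, 8)): [J, I, E, F, C, H, A, B, D, G]
After 12 (reverse(0, 7)): [B, A, H, C, F, E, I, J, D, G]
After 13 (swap(9, 1)): [B, G, H, C, F, E, I, J, D, A]

Answer: [B, G, H, C, F, E, I, J, D, A]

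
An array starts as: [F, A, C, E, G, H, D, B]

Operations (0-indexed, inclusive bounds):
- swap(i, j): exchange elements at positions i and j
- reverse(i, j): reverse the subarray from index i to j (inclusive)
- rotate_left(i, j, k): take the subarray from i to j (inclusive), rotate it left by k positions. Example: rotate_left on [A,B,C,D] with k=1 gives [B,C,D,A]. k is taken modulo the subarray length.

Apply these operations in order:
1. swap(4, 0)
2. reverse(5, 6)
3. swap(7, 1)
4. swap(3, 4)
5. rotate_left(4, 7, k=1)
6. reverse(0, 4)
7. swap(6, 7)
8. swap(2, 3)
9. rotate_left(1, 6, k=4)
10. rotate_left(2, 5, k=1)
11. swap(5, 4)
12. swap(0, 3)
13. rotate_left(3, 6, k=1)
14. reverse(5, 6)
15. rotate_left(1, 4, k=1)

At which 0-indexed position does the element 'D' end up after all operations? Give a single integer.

After 1 (swap(4, 0)): [G, A, C, E, F, H, D, B]
After 2 (reverse(5, 6)): [G, A, C, E, F, D, H, B]
After 3 (swap(7, 1)): [G, B, C, E, F, D, H, A]
After 4 (swap(3, 4)): [G, B, C, F, E, D, H, A]
After 5 (rotate_left(4, 7, k=1)): [G, B, C, F, D, H, A, E]
After 6 (reverse(0, 4)): [D, F, C, B, G, H, A, E]
After 7 (swap(6, 7)): [D, F, C, B, G, H, E, A]
After 8 (swap(2, 3)): [D, F, B, C, G, H, E, A]
After 9 (rotate_left(1, 6, k=4)): [D, H, E, F, B, C, G, A]
After 10 (rotate_left(2, 5, k=1)): [D, H, F, B, C, E, G, A]
After 11 (swap(5, 4)): [D, H, F, B, E, C, G, A]
After 12 (swap(0, 3)): [B, H, F, D, E, C, G, A]
After 13 (rotate_left(3, 6, k=1)): [B, H, F, E, C, G, D, A]
After 14 (reverse(5, 6)): [B, H, F, E, C, D, G, A]
After 15 (rotate_left(1, 4, k=1)): [B, F, E, C, H, D, G, A]

Answer: 5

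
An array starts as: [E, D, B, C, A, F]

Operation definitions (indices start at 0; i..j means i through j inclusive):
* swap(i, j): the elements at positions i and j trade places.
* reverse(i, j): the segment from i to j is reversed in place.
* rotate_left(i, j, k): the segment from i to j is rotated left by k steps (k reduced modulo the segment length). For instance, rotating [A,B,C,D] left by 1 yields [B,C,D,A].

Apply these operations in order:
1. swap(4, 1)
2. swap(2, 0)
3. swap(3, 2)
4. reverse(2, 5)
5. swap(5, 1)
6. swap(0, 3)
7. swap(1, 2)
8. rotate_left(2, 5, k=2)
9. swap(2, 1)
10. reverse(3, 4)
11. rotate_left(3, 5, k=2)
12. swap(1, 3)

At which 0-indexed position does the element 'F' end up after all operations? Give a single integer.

Answer: 2

Derivation:
After 1 (swap(4, 1)): [E, A, B, C, D, F]
After 2 (swap(2, 0)): [B, A, E, C, D, F]
After 3 (swap(3, 2)): [B, A, C, E, D, F]
After 4 (reverse(2, 5)): [B, A, F, D, E, C]
After 5 (swap(5, 1)): [B, C, F, D, E, A]
After 6 (swap(0, 3)): [D, C, F, B, E, A]
After 7 (swap(1, 2)): [D, F, C, B, E, A]
After 8 (rotate_left(2, 5, k=2)): [D, F, E, A, C, B]
After 9 (swap(2, 1)): [D, E, F, A, C, B]
After 10 (reverse(3, 4)): [D, E, F, C, A, B]
After 11 (rotate_left(3, 5, k=2)): [D, E, F, B, C, A]
After 12 (swap(1, 3)): [D, B, F, E, C, A]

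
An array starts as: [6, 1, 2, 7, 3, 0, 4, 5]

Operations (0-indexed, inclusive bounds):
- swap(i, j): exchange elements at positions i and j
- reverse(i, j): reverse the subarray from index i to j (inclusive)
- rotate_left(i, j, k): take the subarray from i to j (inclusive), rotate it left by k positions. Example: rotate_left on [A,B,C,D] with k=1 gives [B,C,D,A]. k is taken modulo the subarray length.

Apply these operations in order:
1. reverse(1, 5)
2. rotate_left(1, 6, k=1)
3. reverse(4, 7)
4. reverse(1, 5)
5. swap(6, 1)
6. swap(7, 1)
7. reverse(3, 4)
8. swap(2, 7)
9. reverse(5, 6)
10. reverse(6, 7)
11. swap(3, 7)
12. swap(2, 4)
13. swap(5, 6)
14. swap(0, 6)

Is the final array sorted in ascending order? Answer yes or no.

After 1 (reverse(1, 5)): [6, 0, 3, 7, 2, 1, 4, 5]
After 2 (rotate_left(1, 6, k=1)): [6, 3, 7, 2, 1, 4, 0, 5]
After 3 (reverse(4, 7)): [6, 3, 7, 2, 5, 0, 4, 1]
After 4 (reverse(1, 5)): [6, 0, 5, 2, 7, 3, 4, 1]
After 5 (swap(6, 1)): [6, 4, 5, 2, 7, 3, 0, 1]
After 6 (swap(7, 1)): [6, 1, 5, 2, 7, 3, 0, 4]
After 7 (reverse(3, 4)): [6, 1, 5, 7, 2, 3, 0, 4]
After 8 (swap(2, 7)): [6, 1, 4, 7, 2, 3, 0, 5]
After 9 (reverse(5, 6)): [6, 1, 4, 7, 2, 0, 3, 5]
After 10 (reverse(6, 7)): [6, 1, 4, 7, 2, 0, 5, 3]
After 11 (swap(3, 7)): [6, 1, 4, 3, 2, 0, 5, 7]
After 12 (swap(2, 4)): [6, 1, 2, 3, 4, 0, 5, 7]
After 13 (swap(5, 6)): [6, 1, 2, 3, 4, 5, 0, 7]
After 14 (swap(0, 6)): [0, 1, 2, 3, 4, 5, 6, 7]

Answer: yes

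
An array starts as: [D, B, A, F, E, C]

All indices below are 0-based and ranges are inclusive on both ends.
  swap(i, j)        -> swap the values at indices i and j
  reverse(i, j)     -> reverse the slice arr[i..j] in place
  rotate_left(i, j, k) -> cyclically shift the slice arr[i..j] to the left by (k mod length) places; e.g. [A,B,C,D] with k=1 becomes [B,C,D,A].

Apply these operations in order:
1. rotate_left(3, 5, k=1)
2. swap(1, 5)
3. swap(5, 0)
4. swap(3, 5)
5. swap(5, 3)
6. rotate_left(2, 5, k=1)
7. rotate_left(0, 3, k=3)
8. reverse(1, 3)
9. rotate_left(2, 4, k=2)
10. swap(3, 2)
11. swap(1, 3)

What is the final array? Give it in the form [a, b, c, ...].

After 1 (rotate_left(3, 5, k=1)): [D, B, A, E, C, F]
After 2 (swap(1, 5)): [D, F, A, E, C, B]
After 3 (swap(5, 0)): [B, F, A, E, C, D]
After 4 (swap(3, 5)): [B, F, A, D, C, E]
After 5 (swap(5, 3)): [B, F, A, E, C, D]
After 6 (rotate_left(2, 5, k=1)): [B, F, E, C, D, A]
After 7 (rotate_left(0, 3, k=3)): [C, B, F, E, D, A]
After 8 (reverse(1, 3)): [C, E, F, B, D, A]
After 9 (rotate_left(2, 4, k=2)): [C, E, D, F, B, A]
After 10 (swap(3, 2)): [C, E, F, D, B, A]
After 11 (swap(1, 3)): [C, D, F, E, B, A]

Answer: [C, D, F, E, B, A]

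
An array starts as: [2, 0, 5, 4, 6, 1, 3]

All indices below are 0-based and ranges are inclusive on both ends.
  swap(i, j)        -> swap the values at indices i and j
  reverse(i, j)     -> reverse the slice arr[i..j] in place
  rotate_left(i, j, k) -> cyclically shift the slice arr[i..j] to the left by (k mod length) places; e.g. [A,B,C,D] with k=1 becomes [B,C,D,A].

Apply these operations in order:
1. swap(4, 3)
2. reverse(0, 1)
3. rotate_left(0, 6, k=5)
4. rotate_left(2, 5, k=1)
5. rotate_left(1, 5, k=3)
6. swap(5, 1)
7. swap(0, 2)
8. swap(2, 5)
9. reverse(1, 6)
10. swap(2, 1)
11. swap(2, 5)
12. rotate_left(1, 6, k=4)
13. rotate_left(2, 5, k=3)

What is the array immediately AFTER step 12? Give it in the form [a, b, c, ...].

Answer: [0, 4, 5, 1, 6, 2, 3]

Derivation:
After 1 (swap(4, 3)): [2, 0, 5, 6, 4, 1, 3]
After 2 (reverse(0, 1)): [0, 2, 5, 6, 4, 1, 3]
After 3 (rotate_left(0, 6, k=5)): [1, 3, 0, 2, 5, 6, 4]
After 4 (rotate_left(2, 5, k=1)): [1, 3, 2, 5, 6, 0, 4]
After 5 (rotate_left(1, 5, k=3)): [1, 6, 0, 3, 2, 5, 4]
After 6 (swap(5, 1)): [1, 5, 0, 3, 2, 6, 4]
After 7 (swap(0, 2)): [0, 5, 1, 3, 2, 6, 4]
After 8 (swap(2, 5)): [0, 5, 6, 3, 2, 1, 4]
After 9 (reverse(1, 6)): [0, 4, 1, 2, 3, 6, 5]
After 10 (swap(2, 1)): [0, 1, 4, 2, 3, 6, 5]
After 11 (swap(2, 5)): [0, 1, 6, 2, 3, 4, 5]
After 12 (rotate_left(1, 6, k=4)): [0, 4, 5, 1, 6, 2, 3]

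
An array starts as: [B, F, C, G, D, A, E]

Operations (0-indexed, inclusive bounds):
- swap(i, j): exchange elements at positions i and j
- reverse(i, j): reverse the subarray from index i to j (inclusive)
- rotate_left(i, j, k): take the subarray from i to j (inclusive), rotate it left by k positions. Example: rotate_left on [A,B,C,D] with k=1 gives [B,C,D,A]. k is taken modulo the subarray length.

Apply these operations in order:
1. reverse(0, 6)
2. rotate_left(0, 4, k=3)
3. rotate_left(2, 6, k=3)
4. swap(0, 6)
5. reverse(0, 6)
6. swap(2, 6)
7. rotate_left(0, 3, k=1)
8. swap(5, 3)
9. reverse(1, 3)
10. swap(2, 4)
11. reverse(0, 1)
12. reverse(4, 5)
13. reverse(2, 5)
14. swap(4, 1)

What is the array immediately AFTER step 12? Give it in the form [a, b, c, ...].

Answer: [C, A, F, D, G, B, E]

Derivation:
After 1 (reverse(0, 6)): [E, A, D, G, C, F, B]
After 2 (rotate_left(0, 4, k=3)): [G, C, E, A, D, F, B]
After 3 (rotate_left(2, 6, k=3)): [G, C, F, B, E, A, D]
After 4 (swap(0, 6)): [D, C, F, B, E, A, G]
After 5 (reverse(0, 6)): [G, A, E, B, F, C, D]
After 6 (swap(2, 6)): [G, A, D, B, F, C, E]
After 7 (rotate_left(0, 3, k=1)): [A, D, B, G, F, C, E]
After 8 (swap(5, 3)): [A, D, B, C, F, G, E]
After 9 (reverse(1, 3)): [A, C, B, D, F, G, E]
After 10 (swap(2, 4)): [A, C, F, D, B, G, E]
After 11 (reverse(0, 1)): [C, A, F, D, B, G, E]
After 12 (reverse(4, 5)): [C, A, F, D, G, B, E]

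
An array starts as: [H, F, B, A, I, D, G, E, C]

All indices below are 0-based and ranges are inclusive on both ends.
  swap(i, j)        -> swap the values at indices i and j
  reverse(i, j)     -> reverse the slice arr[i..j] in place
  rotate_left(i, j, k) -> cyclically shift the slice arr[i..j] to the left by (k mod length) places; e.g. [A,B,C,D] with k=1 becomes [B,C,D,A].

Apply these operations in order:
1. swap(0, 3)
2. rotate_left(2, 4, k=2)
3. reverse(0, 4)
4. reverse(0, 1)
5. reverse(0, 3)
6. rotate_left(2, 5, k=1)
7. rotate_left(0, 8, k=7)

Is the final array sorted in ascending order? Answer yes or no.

Answer: no

Derivation:
After 1 (swap(0, 3)): [A, F, B, H, I, D, G, E, C]
After 2 (rotate_left(2, 4, k=2)): [A, F, I, B, H, D, G, E, C]
After 3 (reverse(0, 4)): [H, B, I, F, A, D, G, E, C]
After 4 (reverse(0, 1)): [B, H, I, F, A, D, G, E, C]
After 5 (reverse(0, 3)): [F, I, H, B, A, D, G, E, C]
After 6 (rotate_left(2, 5, k=1)): [F, I, B, A, D, H, G, E, C]
After 7 (rotate_left(0, 8, k=7)): [E, C, F, I, B, A, D, H, G]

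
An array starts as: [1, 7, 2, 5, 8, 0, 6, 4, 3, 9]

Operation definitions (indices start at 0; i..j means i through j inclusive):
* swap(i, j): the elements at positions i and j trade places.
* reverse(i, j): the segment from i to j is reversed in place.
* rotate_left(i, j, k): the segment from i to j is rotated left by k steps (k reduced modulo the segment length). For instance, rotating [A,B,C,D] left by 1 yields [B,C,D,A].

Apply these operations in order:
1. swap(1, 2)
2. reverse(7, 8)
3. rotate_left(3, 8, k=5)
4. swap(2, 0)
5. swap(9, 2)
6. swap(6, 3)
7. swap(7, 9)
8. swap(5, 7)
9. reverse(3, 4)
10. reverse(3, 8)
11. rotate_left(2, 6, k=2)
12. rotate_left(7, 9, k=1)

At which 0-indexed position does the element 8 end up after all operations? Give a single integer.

After 1 (swap(1, 2)): [1, 2, 7, 5, 8, 0, 6, 4, 3, 9]
After 2 (reverse(7, 8)): [1, 2, 7, 5, 8, 0, 6, 3, 4, 9]
After 3 (rotate_left(3, 8, k=5)): [1, 2, 7, 4, 5, 8, 0, 6, 3, 9]
After 4 (swap(2, 0)): [7, 2, 1, 4, 5, 8, 0, 6, 3, 9]
After 5 (swap(9, 2)): [7, 2, 9, 4, 5, 8, 0, 6, 3, 1]
After 6 (swap(6, 3)): [7, 2, 9, 0, 5, 8, 4, 6, 3, 1]
After 7 (swap(7, 9)): [7, 2, 9, 0, 5, 8, 4, 1, 3, 6]
After 8 (swap(5, 7)): [7, 2, 9, 0, 5, 1, 4, 8, 3, 6]
After 9 (reverse(3, 4)): [7, 2, 9, 5, 0, 1, 4, 8, 3, 6]
After 10 (reverse(3, 8)): [7, 2, 9, 3, 8, 4, 1, 0, 5, 6]
After 11 (rotate_left(2, 6, k=2)): [7, 2, 8, 4, 1, 9, 3, 0, 5, 6]
After 12 (rotate_left(7, 9, k=1)): [7, 2, 8, 4, 1, 9, 3, 5, 6, 0]

Answer: 2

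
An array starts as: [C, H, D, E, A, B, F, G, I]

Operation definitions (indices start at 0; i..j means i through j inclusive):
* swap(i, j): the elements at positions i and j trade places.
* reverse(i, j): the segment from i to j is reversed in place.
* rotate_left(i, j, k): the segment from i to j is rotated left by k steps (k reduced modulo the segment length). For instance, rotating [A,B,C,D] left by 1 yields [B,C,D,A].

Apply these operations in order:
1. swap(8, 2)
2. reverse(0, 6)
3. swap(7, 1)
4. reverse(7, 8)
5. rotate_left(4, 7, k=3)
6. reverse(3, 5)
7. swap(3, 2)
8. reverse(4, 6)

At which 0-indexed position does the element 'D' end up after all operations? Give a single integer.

Answer: 6

Derivation:
After 1 (swap(8, 2)): [C, H, I, E, A, B, F, G, D]
After 2 (reverse(0, 6)): [F, B, A, E, I, H, C, G, D]
After 3 (swap(7, 1)): [F, G, A, E, I, H, C, B, D]
After 4 (reverse(7, 8)): [F, G, A, E, I, H, C, D, B]
After 5 (rotate_left(4, 7, k=3)): [F, G, A, E, D, I, H, C, B]
After 6 (reverse(3, 5)): [F, G, A, I, D, E, H, C, B]
After 7 (swap(3, 2)): [F, G, I, A, D, E, H, C, B]
After 8 (reverse(4, 6)): [F, G, I, A, H, E, D, C, B]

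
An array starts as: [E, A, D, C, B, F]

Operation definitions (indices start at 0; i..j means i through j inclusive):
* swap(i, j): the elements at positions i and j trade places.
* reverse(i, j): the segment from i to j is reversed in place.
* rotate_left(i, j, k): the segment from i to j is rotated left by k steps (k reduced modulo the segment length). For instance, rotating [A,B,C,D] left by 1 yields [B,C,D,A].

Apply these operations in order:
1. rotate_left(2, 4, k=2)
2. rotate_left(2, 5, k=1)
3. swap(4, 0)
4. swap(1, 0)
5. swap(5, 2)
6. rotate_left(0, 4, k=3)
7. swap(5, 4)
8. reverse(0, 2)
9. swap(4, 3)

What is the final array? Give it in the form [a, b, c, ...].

Answer: [A, E, C, D, F, B]

Derivation:
After 1 (rotate_left(2, 4, k=2)): [E, A, B, D, C, F]
After 2 (rotate_left(2, 5, k=1)): [E, A, D, C, F, B]
After 3 (swap(4, 0)): [F, A, D, C, E, B]
After 4 (swap(1, 0)): [A, F, D, C, E, B]
After 5 (swap(5, 2)): [A, F, B, C, E, D]
After 6 (rotate_left(0, 4, k=3)): [C, E, A, F, B, D]
After 7 (swap(5, 4)): [C, E, A, F, D, B]
After 8 (reverse(0, 2)): [A, E, C, F, D, B]
After 9 (swap(4, 3)): [A, E, C, D, F, B]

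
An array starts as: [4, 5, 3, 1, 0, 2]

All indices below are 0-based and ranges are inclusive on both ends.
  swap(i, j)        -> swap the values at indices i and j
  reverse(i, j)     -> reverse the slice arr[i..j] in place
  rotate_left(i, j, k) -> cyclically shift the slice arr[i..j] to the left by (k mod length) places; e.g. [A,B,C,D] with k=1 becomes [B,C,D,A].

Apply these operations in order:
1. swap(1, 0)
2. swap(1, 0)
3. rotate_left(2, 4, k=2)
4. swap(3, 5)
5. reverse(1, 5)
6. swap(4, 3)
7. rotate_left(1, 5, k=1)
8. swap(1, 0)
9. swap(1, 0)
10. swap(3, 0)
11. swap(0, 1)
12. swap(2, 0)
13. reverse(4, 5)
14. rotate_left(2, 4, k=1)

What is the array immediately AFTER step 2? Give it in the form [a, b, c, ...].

Answer: [4, 5, 3, 1, 0, 2]

Derivation:
After 1 (swap(1, 0)): [5, 4, 3, 1, 0, 2]
After 2 (swap(1, 0)): [4, 5, 3, 1, 0, 2]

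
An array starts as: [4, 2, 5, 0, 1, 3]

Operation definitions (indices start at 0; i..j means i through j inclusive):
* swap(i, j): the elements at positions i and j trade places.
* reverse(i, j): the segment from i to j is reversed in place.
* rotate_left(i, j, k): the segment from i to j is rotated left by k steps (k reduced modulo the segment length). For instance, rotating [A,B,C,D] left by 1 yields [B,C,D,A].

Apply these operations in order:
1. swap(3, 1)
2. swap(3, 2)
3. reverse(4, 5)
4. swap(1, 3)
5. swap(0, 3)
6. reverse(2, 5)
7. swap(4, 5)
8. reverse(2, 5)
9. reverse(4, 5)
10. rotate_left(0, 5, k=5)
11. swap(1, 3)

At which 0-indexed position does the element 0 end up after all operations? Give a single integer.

Answer: 3

Derivation:
After 1 (swap(3, 1)): [4, 0, 5, 2, 1, 3]
After 2 (swap(3, 2)): [4, 0, 2, 5, 1, 3]
After 3 (reverse(4, 5)): [4, 0, 2, 5, 3, 1]
After 4 (swap(1, 3)): [4, 5, 2, 0, 3, 1]
After 5 (swap(0, 3)): [0, 5, 2, 4, 3, 1]
After 6 (reverse(2, 5)): [0, 5, 1, 3, 4, 2]
After 7 (swap(4, 5)): [0, 5, 1, 3, 2, 4]
After 8 (reverse(2, 5)): [0, 5, 4, 2, 3, 1]
After 9 (reverse(4, 5)): [0, 5, 4, 2, 1, 3]
After 10 (rotate_left(0, 5, k=5)): [3, 0, 5, 4, 2, 1]
After 11 (swap(1, 3)): [3, 4, 5, 0, 2, 1]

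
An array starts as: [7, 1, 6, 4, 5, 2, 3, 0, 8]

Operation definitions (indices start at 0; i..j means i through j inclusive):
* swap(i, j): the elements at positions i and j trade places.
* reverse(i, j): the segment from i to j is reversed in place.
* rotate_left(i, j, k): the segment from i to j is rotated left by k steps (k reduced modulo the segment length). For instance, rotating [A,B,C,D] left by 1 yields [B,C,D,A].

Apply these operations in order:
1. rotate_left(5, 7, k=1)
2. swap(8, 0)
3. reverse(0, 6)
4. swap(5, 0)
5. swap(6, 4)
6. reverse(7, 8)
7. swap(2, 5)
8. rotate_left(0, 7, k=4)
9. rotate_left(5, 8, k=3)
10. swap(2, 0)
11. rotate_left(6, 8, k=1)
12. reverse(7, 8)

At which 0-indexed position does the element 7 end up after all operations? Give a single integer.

Answer: 3

Derivation:
After 1 (rotate_left(5, 7, k=1)): [7, 1, 6, 4, 5, 3, 0, 2, 8]
After 2 (swap(8, 0)): [8, 1, 6, 4, 5, 3, 0, 2, 7]
After 3 (reverse(0, 6)): [0, 3, 5, 4, 6, 1, 8, 2, 7]
After 4 (swap(5, 0)): [1, 3, 5, 4, 6, 0, 8, 2, 7]
After 5 (swap(6, 4)): [1, 3, 5, 4, 8, 0, 6, 2, 7]
After 6 (reverse(7, 8)): [1, 3, 5, 4, 8, 0, 6, 7, 2]
After 7 (swap(2, 5)): [1, 3, 0, 4, 8, 5, 6, 7, 2]
After 8 (rotate_left(0, 7, k=4)): [8, 5, 6, 7, 1, 3, 0, 4, 2]
After 9 (rotate_left(5, 8, k=3)): [8, 5, 6, 7, 1, 2, 3, 0, 4]
After 10 (swap(2, 0)): [6, 5, 8, 7, 1, 2, 3, 0, 4]
After 11 (rotate_left(6, 8, k=1)): [6, 5, 8, 7, 1, 2, 0, 4, 3]
After 12 (reverse(7, 8)): [6, 5, 8, 7, 1, 2, 0, 3, 4]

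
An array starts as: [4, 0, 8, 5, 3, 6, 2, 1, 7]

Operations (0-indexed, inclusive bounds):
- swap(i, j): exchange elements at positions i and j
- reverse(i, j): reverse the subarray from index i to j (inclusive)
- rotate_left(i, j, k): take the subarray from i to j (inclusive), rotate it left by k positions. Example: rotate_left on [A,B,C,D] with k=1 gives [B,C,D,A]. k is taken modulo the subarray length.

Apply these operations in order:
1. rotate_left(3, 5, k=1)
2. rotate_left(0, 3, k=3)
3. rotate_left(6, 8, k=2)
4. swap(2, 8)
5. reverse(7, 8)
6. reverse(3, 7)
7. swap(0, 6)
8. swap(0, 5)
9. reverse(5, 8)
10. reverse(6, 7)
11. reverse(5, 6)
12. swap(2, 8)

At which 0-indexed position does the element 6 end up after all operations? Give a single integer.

Answer: 2

Derivation:
After 1 (rotate_left(3, 5, k=1)): [4, 0, 8, 3, 6, 5, 2, 1, 7]
After 2 (rotate_left(0, 3, k=3)): [3, 4, 0, 8, 6, 5, 2, 1, 7]
After 3 (rotate_left(6, 8, k=2)): [3, 4, 0, 8, 6, 5, 7, 2, 1]
After 4 (swap(2, 8)): [3, 4, 1, 8, 6, 5, 7, 2, 0]
After 5 (reverse(7, 8)): [3, 4, 1, 8, 6, 5, 7, 0, 2]
After 6 (reverse(3, 7)): [3, 4, 1, 0, 7, 5, 6, 8, 2]
After 7 (swap(0, 6)): [6, 4, 1, 0, 7, 5, 3, 8, 2]
After 8 (swap(0, 5)): [5, 4, 1, 0, 7, 6, 3, 8, 2]
After 9 (reverse(5, 8)): [5, 4, 1, 0, 7, 2, 8, 3, 6]
After 10 (reverse(6, 7)): [5, 4, 1, 0, 7, 2, 3, 8, 6]
After 11 (reverse(5, 6)): [5, 4, 1, 0, 7, 3, 2, 8, 6]
After 12 (swap(2, 8)): [5, 4, 6, 0, 7, 3, 2, 8, 1]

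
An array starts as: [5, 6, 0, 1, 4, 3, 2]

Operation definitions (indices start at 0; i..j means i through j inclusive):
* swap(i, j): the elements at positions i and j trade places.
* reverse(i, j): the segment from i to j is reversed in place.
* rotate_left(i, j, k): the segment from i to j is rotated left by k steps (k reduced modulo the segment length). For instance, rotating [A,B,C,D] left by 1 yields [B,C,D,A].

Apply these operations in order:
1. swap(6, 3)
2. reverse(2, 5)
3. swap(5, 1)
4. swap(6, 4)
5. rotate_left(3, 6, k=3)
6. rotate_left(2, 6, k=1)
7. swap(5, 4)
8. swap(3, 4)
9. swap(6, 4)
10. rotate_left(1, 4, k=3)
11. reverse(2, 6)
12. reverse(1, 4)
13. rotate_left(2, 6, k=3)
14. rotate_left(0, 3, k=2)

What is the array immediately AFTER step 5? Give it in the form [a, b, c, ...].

Answer: [5, 0, 3, 2, 4, 1, 6]

Derivation:
After 1 (swap(6, 3)): [5, 6, 0, 2, 4, 3, 1]
After 2 (reverse(2, 5)): [5, 6, 3, 4, 2, 0, 1]
After 3 (swap(5, 1)): [5, 0, 3, 4, 2, 6, 1]
After 4 (swap(6, 4)): [5, 0, 3, 4, 1, 6, 2]
After 5 (rotate_left(3, 6, k=3)): [5, 0, 3, 2, 4, 1, 6]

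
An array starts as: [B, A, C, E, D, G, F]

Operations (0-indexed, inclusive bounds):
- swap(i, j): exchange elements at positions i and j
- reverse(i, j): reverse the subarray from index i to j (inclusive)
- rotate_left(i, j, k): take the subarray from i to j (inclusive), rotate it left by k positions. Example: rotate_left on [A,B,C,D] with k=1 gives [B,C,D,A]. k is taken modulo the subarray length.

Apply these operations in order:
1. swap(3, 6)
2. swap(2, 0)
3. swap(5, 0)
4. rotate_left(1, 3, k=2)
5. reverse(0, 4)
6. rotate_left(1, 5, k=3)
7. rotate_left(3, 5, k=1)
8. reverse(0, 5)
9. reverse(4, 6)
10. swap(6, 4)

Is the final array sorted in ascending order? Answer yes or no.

Answer: no

Derivation:
After 1 (swap(3, 6)): [B, A, C, F, D, G, E]
After 2 (swap(2, 0)): [C, A, B, F, D, G, E]
After 3 (swap(5, 0)): [G, A, B, F, D, C, E]
After 4 (rotate_left(1, 3, k=2)): [G, F, A, B, D, C, E]
After 5 (reverse(0, 4)): [D, B, A, F, G, C, E]
After 6 (rotate_left(1, 5, k=3)): [D, G, C, B, A, F, E]
After 7 (rotate_left(3, 5, k=1)): [D, G, C, A, F, B, E]
After 8 (reverse(0, 5)): [B, F, A, C, G, D, E]
After 9 (reverse(4, 6)): [B, F, A, C, E, D, G]
After 10 (swap(6, 4)): [B, F, A, C, G, D, E]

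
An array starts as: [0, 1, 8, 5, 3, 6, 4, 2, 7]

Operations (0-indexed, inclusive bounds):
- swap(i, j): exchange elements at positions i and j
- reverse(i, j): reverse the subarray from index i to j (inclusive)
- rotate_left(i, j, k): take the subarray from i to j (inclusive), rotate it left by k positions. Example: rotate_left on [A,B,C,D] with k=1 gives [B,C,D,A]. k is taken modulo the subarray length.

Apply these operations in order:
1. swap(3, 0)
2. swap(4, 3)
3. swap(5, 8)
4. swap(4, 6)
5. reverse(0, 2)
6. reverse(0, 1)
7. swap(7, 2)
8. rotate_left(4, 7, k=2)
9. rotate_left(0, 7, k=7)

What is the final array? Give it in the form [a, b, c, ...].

After 1 (swap(3, 0)): [5, 1, 8, 0, 3, 6, 4, 2, 7]
After 2 (swap(4, 3)): [5, 1, 8, 3, 0, 6, 4, 2, 7]
After 3 (swap(5, 8)): [5, 1, 8, 3, 0, 7, 4, 2, 6]
After 4 (swap(4, 6)): [5, 1, 8, 3, 4, 7, 0, 2, 6]
After 5 (reverse(0, 2)): [8, 1, 5, 3, 4, 7, 0, 2, 6]
After 6 (reverse(0, 1)): [1, 8, 5, 3, 4, 7, 0, 2, 6]
After 7 (swap(7, 2)): [1, 8, 2, 3, 4, 7, 0, 5, 6]
After 8 (rotate_left(4, 7, k=2)): [1, 8, 2, 3, 0, 5, 4, 7, 6]
After 9 (rotate_left(0, 7, k=7)): [7, 1, 8, 2, 3, 0, 5, 4, 6]

Answer: [7, 1, 8, 2, 3, 0, 5, 4, 6]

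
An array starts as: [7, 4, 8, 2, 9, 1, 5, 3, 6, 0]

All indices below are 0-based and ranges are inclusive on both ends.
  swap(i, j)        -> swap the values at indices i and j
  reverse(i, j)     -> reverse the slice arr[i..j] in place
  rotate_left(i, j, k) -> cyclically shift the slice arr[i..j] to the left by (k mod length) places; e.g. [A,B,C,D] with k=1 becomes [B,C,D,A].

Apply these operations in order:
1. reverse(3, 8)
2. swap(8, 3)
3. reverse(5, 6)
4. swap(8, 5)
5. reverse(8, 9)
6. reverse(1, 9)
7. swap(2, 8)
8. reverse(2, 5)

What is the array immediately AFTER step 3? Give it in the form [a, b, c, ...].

Answer: [7, 4, 8, 2, 3, 1, 5, 9, 6, 0]

Derivation:
After 1 (reverse(3, 8)): [7, 4, 8, 6, 3, 5, 1, 9, 2, 0]
After 2 (swap(8, 3)): [7, 4, 8, 2, 3, 5, 1, 9, 6, 0]
After 3 (reverse(5, 6)): [7, 4, 8, 2, 3, 1, 5, 9, 6, 0]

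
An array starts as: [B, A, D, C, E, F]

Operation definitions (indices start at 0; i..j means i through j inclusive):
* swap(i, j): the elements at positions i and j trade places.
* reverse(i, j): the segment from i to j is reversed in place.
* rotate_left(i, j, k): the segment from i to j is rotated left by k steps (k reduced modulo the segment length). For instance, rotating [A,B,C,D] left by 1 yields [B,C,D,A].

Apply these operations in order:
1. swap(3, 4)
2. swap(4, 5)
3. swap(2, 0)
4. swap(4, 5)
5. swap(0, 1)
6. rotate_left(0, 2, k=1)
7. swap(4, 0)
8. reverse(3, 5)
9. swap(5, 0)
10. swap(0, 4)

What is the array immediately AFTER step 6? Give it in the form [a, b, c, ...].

Answer: [D, B, A, E, C, F]

Derivation:
After 1 (swap(3, 4)): [B, A, D, E, C, F]
After 2 (swap(4, 5)): [B, A, D, E, F, C]
After 3 (swap(2, 0)): [D, A, B, E, F, C]
After 4 (swap(4, 5)): [D, A, B, E, C, F]
After 5 (swap(0, 1)): [A, D, B, E, C, F]
After 6 (rotate_left(0, 2, k=1)): [D, B, A, E, C, F]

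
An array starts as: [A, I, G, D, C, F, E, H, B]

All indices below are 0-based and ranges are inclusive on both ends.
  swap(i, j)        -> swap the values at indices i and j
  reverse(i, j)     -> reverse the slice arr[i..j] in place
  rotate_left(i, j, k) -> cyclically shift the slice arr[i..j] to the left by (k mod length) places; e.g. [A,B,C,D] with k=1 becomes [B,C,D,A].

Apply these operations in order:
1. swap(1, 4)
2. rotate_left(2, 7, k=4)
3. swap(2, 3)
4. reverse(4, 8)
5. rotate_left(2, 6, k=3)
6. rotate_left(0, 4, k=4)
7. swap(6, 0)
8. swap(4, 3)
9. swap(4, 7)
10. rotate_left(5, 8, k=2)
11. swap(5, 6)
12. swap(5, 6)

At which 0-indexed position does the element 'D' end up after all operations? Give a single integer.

Answer: 4

Derivation:
After 1 (swap(1, 4)): [A, C, G, D, I, F, E, H, B]
After 2 (rotate_left(2, 7, k=4)): [A, C, E, H, G, D, I, F, B]
After 3 (swap(2, 3)): [A, C, H, E, G, D, I, F, B]
After 4 (reverse(4, 8)): [A, C, H, E, B, F, I, D, G]
After 5 (rotate_left(2, 6, k=3)): [A, C, F, I, H, E, B, D, G]
After 6 (rotate_left(0, 4, k=4)): [H, A, C, F, I, E, B, D, G]
After 7 (swap(6, 0)): [B, A, C, F, I, E, H, D, G]
After 8 (swap(4, 3)): [B, A, C, I, F, E, H, D, G]
After 9 (swap(4, 7)): [B, A, C, I, D, E, H, F, G]
After 10 (rotate_left(5, 8, k=2)): [B, A, C, I, D, F, G, E, H]
After 11 (swap(5, 6)): [B, A, C, I, D, G, F, E, H]
After 12 (swap(5, 6)): [B, A, C, I, D, F, G, E, H]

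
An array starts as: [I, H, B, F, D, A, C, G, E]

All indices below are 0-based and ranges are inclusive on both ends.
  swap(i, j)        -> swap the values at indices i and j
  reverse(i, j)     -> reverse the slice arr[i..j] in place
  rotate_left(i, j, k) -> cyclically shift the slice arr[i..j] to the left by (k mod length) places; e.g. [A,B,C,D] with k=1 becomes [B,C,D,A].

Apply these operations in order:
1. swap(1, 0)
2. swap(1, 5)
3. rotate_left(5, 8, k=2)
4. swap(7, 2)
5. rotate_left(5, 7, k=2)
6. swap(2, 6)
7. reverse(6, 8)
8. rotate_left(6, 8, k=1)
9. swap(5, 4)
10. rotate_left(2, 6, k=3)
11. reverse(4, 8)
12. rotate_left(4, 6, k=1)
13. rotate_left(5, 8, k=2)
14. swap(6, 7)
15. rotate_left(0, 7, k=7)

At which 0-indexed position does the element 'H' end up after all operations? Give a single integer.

Answer: 1

Derivation:
After 1 (swap(1, 0)): [H, I, B, F, D, A, C, G, E]
After 2 (swap(1, 5)): [H, A, B, F, D, I, C, G, E]
After 3 (rotate_left(5, 8, k=2)): [H, A, B, F, D, G, E, I, C]
After 4 (swap(7, 2)): [H, A, I, F, D, G, E, B, C]
After 5 (rotate_left(5, 7, k=2)): [H, A, I, F, D, B, G, E, C]
After 6 (swap(2, 6)): [H, A, G, F, D, B, I, E, C]
After 7 (reverse(6, 8)): [H, A, G, F, D, B, C, E, I]
After 8 (rotate_left(6, 8, k=1)): [H, A, G, F, D, B, E, I, C]
After 9 (swap(5, 4)): [H, A, G, F, B, D, E, I, C]
After 10 (rotate_left(2, 6, k=3)): [H, A, D, E, G, F, B, I, C]
After 11 (reverse(4, 8)): [H, A, D, E, C, I, B, F, G]
After 12 (rotate_left(4, 6, k=1)): [H, A, D, E, I, B, C, F, G]
After 13 (rotate_left(5, 8, k=2)): [H, A, D, E, I, F, G, B, C]
After 14 (swap(6, 7)): [H, A, D, E, I, F, B, G, C]
After 15 (rotate_left(0, 7, k=7)): [G, H, A, D, E, I, F, B, C]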